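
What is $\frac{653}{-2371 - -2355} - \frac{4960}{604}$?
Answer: $- \frac{118443}{2416} \approx -49.024$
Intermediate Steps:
$\frac{653}{-2371 - -2355} - \frac{4960}{604} = \frac{653}{-2371 + 2355} - \frac{1240}{151} = \frac{653}{-16} - \frac{1240}{151} = 653 \left(- \frac{1}{16}\right) - \frac{1240}{151} = - \frac{653}{16} - \frac{1240}{151} = - \frac{118443}{2416}$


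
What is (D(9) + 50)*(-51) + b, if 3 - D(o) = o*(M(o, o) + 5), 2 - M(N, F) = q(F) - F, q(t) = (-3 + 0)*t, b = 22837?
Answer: 39871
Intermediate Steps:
q(t) = -3*t
M(N, F) = 2 + 4*F (M(N, F) = 2 - (-3*F - F) = 2 - (-4)*F = 2 + 4*F)
D(o) = 3 - o*(7 + 4*o) (D(o) = 3 - o*((2 + 4*o) + 5) = 3 - o*(7 + 4*o))
(D(9) + 50)*(-51) + b = ((3 - 7*9 - 4*9²) + 50)*(-51) + 22837 = ((3 - 63 - 4*81) + 50)*(-51) + 22837 = ((3 - 63 - 324) + 50)*(-51) + 22837 = (-384 + 50)*(-51) + 22837 = -334*(-51) + 22837 = 17034 + 22837 = 39871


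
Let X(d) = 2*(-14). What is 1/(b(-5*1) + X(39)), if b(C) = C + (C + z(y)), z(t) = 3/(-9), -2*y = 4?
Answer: -3/115 ≈ -0.026087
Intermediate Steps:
y = -2 (y = -1/2*4 = -2)
z(t) = -1/3 (z(t) = 3*(-1/9) = -1/3)
X(d) = -28
b(C) = -1/3 + 2*C (b(C) = C + (C - 1/3) = C + (-1/3 + C) = -1/3 + 2*C)
1/(b(-5*1) + X(39)) = 1/((-1/3 + 2*(-5*1)) - 28) = 1/((-1/3 + 2*(-5)) - 28) = 1/((-1/3 - 10) - 28) = 1/(-31/3 - 28) = 1/(-115/3) = -3/115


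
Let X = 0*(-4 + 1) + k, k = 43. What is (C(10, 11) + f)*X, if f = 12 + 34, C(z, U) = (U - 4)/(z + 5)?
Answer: 29971/15 ≈ 1998.1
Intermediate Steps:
C(z, U) = (-4 + U)/(5 + z)
X = 43 (X = 0*(-4 + 1) + 43 = 0*(-3) + 43 = 0 + 43 = 43)
f = 46
(C(10, 11) + f)*X = ((-4 + 11)/(5 + 10) + 46)*43 = (7/15 + 46)*43 = (697/15)*43 = 29971/15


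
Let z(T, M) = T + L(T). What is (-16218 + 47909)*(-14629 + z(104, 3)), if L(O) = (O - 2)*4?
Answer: -447381847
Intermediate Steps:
L(O) = -8 + 4*O (L(O) = (-2 + O)*4 = -8 + 4*O)
z(T, M) = -8 + 5*T (z(T, M) = T + (-8 + 4*T) = -8 + 5*T)
(-16218 + 47909)*(-14629 + z(104, 3)) = (-16218 + 47909)*(-14629 + (-8 + 5*104)) = 31691*(-14629 + (-8 + 520)) = 31691*(-14629 + 512) = 31691*(-14117) = -447381847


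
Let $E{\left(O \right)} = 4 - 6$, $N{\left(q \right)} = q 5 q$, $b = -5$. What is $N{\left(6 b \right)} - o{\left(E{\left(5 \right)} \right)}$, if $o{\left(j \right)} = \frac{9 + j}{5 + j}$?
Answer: $\frac{13493}{3} \approx 4497.7$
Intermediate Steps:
$N{\left(q \right)} = 5 q^{2}$ ($N{\left(q \right)} = 5 q q = 5 q^{2}$)
$E{\left(O \right)} = -2$ ($E{\left(O \right)} = 4 - 6 = -2$)
$o{\left(j \right)} = \frac{9 + j}{5 + j}$
$N{\left(6 b \right)} - o{\left(E{\left(5 \right)} \right)} = 5 \left(6 \left(-5\right)\right)^{2} - \frac{9 - 2}{5 - 2} = 5 \left(-30\right)^{2} - \frac{1}{3} \cdot 7 = 5 \cdot 900 - \frac{1}{3} \cdot 7 = 4500 - \frac{7}{3} = \frac{13493}{3}$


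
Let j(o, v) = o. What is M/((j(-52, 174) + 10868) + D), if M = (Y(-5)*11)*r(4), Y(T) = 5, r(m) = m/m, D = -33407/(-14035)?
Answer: 771925/151835967 ≈ 0.0050839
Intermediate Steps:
D = 33407/14035 (D = -33407*(-1/14035) = 33407/14035 ≈ 2.3803)
r(m) = 1
M = 55 (M = (5*11)*1 = 55*1 = 55)
M/((j(-52, 174) + 10868) + D) = 55/((-52 + 10868) + 33407/14035) = 55/(10816 + 33407/14035) = 55/(151835967/14035) = 55*(14035/151835967) = 771925/151835967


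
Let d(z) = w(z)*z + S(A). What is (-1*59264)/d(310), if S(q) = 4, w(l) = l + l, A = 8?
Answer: -14816/48051 ≈ -0.30834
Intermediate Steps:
w(l) = 2*l
d(z) = 4 + 2*z² (d(z) = (2*z)*z + 4 = 2*z² + 4 = 4 + 2*z²)
(-1*59264)/d(310) = (-1*59264)/(4 + 2*310²) = -59264/(4 + 2*96100) = -59264/(4 + 192200) = -59264/192204 = -59264*1/192204 = -14816/48051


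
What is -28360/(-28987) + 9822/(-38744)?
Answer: 407034763/561536164 ≈ 0.72486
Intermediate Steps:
-28360/(-28987) + 9822/(-38744) = -28360*(-1/28987) + 9822*(-1/38744) = 28360/28987 - 4911/19372 = 407034763/561536164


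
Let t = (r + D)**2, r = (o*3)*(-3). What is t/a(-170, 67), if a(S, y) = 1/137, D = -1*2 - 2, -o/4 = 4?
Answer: 2685200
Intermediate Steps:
o = -16 (o = -4*4 = -16)
r = 144 (r = -16*3*(-3) = -48*(-3) = 144)
D = -4 (D = -2 - 2 = -4)
t = 19600 (t = (144 - 4)**2 = 140**2 = 19600)
a(S, y) = 1/137
t/a(-170, 67) = 19600/(1/137) = 19600*137 = 2685200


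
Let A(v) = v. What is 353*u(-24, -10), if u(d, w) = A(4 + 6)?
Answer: 3530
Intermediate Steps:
u(d, w) = 10 (u(d, w) = 4 + 6 = 10)
353*u(-24, -10) = 353*10 = 3530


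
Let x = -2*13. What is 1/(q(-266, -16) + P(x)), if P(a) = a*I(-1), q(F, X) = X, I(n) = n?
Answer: ⅒ ≈ 0.10000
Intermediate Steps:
x = -26
P(a) = -a (P(a) = a*(-1) = -a)
1/(q(-266, -16) + P(x)) = 1/(-16 - 1*(-26)) = 1/(-16 + 26) = 1/10 = ⅒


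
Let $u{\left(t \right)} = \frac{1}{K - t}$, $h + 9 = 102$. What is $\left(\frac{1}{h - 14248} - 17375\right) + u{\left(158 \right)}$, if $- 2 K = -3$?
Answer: $- \frac{76980226748}{4430515} \approx -17375.0$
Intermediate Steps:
$K = \frac{3}{2}$ ($K = \left(- \frac{1}{2}\right) \left(-3\right) = \frac{3}{2} \approx 1.5$)
$h = 93$ ($h = -9 + 102 = 93$)
$u{\left(t \right)} = \frac{1}{\frac{3}{2} - t}$
$\left(\frac{1}{h - 14248} - 17375\right) + u{\left(158 \right)} = \left(\frac{1}{93 - 14248} - 17375\right) - \frac{2}{-3 + 2 \cdot 158} = \left(\frac{1}{-14155} - 17375\right) - \frac{2}{-3 + 316} = \left(- \frac{1}{14155} - 17375\right) - \frac{2}{313} = - \frac{245943126}{14155} - \frac{2}{313} = - \frac{76980226748}{4430515}$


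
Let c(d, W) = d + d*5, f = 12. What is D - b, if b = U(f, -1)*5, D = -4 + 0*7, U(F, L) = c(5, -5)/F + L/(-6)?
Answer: -52/3 ≈ -17.333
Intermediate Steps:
c(d, W) = 6*d (c(d, W) = d + 5*d = 6*d)
U(F, L) = 30/F - L/6 (U(F, L) = (6*5)/F + L/(-6) = 30/F + L*(-1/6) = 30/F - L/6)
D = -4 (D = -4 + 0 = -4)
b = 40/3 (b = (30/12 - 1/6*(-1))*5 = (30*(1/12) + 1/6)*5 = (5/2 + 1/6)*5 = (8/3)*5 = 40/3 ≈ 13.333)
D - b = -4 - 1*40/3 = -4 - 40/3 = -52/3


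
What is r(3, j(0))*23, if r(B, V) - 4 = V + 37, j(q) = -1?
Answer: 920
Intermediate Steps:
r(B, V) = 41 + V (r(B, V) = 4 + (V + 37) = 4 + (37 + V) = 41 + V)
r(3, j(0))*23 = (41 - 1)*23 = 40*23 = 920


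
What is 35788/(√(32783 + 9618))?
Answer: 92*√42401/109 ≈ 173.80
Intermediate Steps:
35788/(√(32783 + 9618)) = 35788/(√42401) = 35788*(√42401/42401) = 92*√42401/109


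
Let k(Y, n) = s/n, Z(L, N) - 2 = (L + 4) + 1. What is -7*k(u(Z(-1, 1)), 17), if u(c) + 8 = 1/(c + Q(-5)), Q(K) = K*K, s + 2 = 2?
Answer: 0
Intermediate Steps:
s = 0 (s = -2 + 2 = 0)
Q(K) = K²
Z(L, N) = 7 + L (Z(L, N) = 2 + ((L + 4) + 1) = 2 + ((4 + L) + 1) = 2 + (5 + L) = 7 + L)
u(c) = -8 + 1/(25 + c) (u(c) = -8 + 1/(c + (-5)²) = -8 + 1/(c + 25) = -8 + 1/(25 + c))
k(Y, n) = 0 (k(Y, n) = 0/n = 0)
-7*k(u(Z(-1, 1)), 17) = -7*0 = 0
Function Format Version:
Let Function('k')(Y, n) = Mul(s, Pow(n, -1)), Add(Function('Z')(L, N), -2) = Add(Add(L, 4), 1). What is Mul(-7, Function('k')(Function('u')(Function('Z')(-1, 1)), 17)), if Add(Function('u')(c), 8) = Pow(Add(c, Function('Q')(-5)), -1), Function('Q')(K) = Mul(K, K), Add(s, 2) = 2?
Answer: 0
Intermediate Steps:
s = 0 (s = Add(-2, 2) = 0)
Function('Q')(K) = Pow(K, 2)
Function('Z')(L, N) = Add(7, L) (Function('Z')(L, N) = Add(2, Add(Add(L, 4), 1)) = Add(2, Add(Add(4, L), 1)) = Add(2, Add(5, L)) = Add(7, L))
Function('u')(c) = Add(-8, Pow(Add(25, c), -1)) (Function('u')(c) = Add(-8, Pow(Add(c, Pow(-5, 2)), -1)) = Add(-8, Pow(Add(c, 25), -1)) = Add(-8, Pow(Add(25, c), -1)))
Function('k')(Y, n) = 0 (Function('k')(Y, n) = Mul(0, Pow(n, -1)) = 0)
Mul(-7, Function('k')(Function('u')(Function('Z')(-1, 1)), 17)) = Mul(-7, 0) = 0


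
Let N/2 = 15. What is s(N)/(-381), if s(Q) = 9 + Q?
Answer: -13/127 ≈ -0.10236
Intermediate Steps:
N = 30 (N = 2*15 = 30)
s(N)/(-381) = (9 + 30)/(-381) = 39*(-1/381) = -13/127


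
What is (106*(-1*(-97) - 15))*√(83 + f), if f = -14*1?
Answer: 8692*√69 ≈ 72201.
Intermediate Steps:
f = -14
(106*(-1*(-97) - 15))*√(83 + f) = (106*(-1*(-97) - 15))*√(83 - 14) = (106*(97 - 15))*√69 = (106*82)*√69 = 8692*√69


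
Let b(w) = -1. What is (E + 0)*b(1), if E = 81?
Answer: -81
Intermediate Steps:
(E + 0)*b(1) = (81 + 0)*(-1) = 81*(-1) = -81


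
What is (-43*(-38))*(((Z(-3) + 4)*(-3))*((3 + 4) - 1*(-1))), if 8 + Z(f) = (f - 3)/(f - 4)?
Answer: 862752/7 ≈ 1.2325e+5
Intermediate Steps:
Z(f) = -8 + (-3 + f)/(-4 + f) (Z(f) = -8 + (f - 3)/(f - 4) = -8 + (-3 + f)/(-4 + f))
(-43*(-38))*(((Z(-3) + 4)*(-3))*((3 + 4) - 1*(-1))) = (-43*(-38))*((((29 - 7*(-3))/(-4 - 3) + 4)*(-3))*((3 + 4) - 1*(-1))) = 1634*((((29 + 21)/(-7) + 4)*(-3))*(7 + 1)) = 1634*(((-1/7*50 + 4)*(-3))*8) = 1634*(((-50/7 + 4)*(-3))*8) = 1634*(-22/7*(-3)*8) = 1634*((66/7)*8) = 1634*(528/7) = 862752/7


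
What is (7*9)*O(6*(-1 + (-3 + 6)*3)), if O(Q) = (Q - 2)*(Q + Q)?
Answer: 278208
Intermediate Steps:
O(Q) = 2*Q*(-2 + Q) (O(Q) = (-2 + Q)*(2*Q) = 2*Q*(-2 + Q))
(7*9)*O(6*(-1 + (-3 + 6)*3)) = (7*9)*(2*(6*(-1 + (-3 + 6)*3))*(-2 + 6*(-1 + (-3 + 6)*3))) = 63*(2*(6*(-1 + 3*3))*(-2 + 6*(-1 + 3*3))) = 63*(2*(6*(-1 + 9))*(-2 + 6*(-1 + 9))) = 63*(2*(6*8)*(-2 + 6*8)) = 63*(2*48*(-2 + 48)) = 63*(2*48*46) = 63*4416 = 278208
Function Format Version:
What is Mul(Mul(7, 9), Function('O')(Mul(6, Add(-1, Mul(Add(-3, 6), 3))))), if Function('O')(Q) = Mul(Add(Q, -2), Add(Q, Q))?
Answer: 278208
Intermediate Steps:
Function('O')(Q) = Mul(2, Q, Add(-2, Q)) (Function('O')(Q) = Mul(Add(-2, Q), Mul(2, Q)) = Mul(2, Q, Add(-2, Q)))
Mul(Mul(7, 9), Function('O')(Mul(6, Add(-1, Mul(Add(-3, 6), 3))))) = Mul(Mul(7, 9), Mul(2, Mul(6, Add(-1, Mul(Add(-3, 6), 3))), Add(-2, Mul(6, Add(-1, Mul(Add(-3, 6), 3)))))) = Mul(63, Mul(2, Mul(6, Add(-1, Mul(3, 3))), Add(-2, Mul(6, Add(-1, Mul(3, 3)))))) = Mul(63, Mul(2, Mul(6, Add(-1, 9)), Add(-2, Mul(6, Add(-1, 9))))) = Mul(63, Mul(2, Mul(6, 8), Add(-2, Mul(6, 8)))) = Mul(63, Mul(2, 48, Add(-2, 48))) = Mul(63, Mul(2, 48, 46)) = Mul(63, 4416) = 278208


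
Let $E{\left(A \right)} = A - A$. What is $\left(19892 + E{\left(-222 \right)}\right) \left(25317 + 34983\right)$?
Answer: $1199487600$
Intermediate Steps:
$E{\left(A \right)} = 0$
$\left(19892 + E{\left(-222 \right)}\right) \left(25317 + 34983\right) = \left(19892 + 0\right) \left(25317 + 34983\right) = 19892 \cdot 60300 = 1199487600$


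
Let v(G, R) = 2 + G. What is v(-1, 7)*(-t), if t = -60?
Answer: 60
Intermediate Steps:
v(-1, 7)*(-t) = (2 - 1)*(-1*(-60)) = 1*60 = 60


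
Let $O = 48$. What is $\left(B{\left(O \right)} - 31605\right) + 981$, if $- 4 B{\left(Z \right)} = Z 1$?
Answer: $-30636$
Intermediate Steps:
$B{\left(Z \right)} = - \frac{Z}{4}$ ($B{\left(Z \right)} = - \frac{Z 1}{4} = - \frac{Z}{4}$)
$\left(B{\left(O \right)} - 31605\right) + 981 = \left(\left(- \frac{1}{4}\right) 48 - 31605\right) + 981 = \left(-12 - 31605\right) + 981 = -31617 + 981 = -30636$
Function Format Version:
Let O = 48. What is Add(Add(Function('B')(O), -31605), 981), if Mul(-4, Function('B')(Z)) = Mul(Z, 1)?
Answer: -30636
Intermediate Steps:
Function('B')(Z) = Mul(Rational(-1, 4), Z) (Function('B')(Z) = Mul(Rational(-1, 4), Mul(Z, 1)) = Mul(Rational(-1, 4), Z))
Add(Add(Function('B')(O), -31605), 981) = Add(Add(Mul(Rational(-1, 4), 48), -31605), 981) = Add(Add(-12, -31605), 981) = Add(-31617, 981) = -30636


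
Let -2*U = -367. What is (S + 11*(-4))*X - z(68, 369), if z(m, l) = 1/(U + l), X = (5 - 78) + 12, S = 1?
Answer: 2898413/1105 ≈ 2623.0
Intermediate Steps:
U = 367/2 (U = -1/2*(-367) = 367/2 ≈ 183.50)
X = -61 (X = -73 + 12 = -61)
z(m, l) = 1/(367/2 + l)
(S + 11*(-4))*X - z(68, 369) = (1 + 11*(-4))*(-61) - 2/(367 + 2*369) = (1 - 44)*(-61) - 2/(367 + 738) = -43*(-61) - 2/1105 = 2623 - 2/1105 = 2898413/1105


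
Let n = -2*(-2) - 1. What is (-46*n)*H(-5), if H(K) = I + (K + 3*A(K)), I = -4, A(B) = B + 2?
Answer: 2484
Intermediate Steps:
A(B) = 2 + B
n = 3 (n = 4 - 1 = 3)
H(K) = 2 + 4*K (H(K) = -4 + (K + 3*(2 + K)) = -4 + (K + (6 + 3*K)) = -4 + (6 + 4*K) = 2 + 4*K)
(-46*n)*H(-5) = (-46*3)*(2 + 4*(-5)) = -138*(2 - 20) = -138*(-18) = 2484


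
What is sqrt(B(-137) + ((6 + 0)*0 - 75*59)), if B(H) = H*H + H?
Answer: sqrt(14207) ≈ 119.19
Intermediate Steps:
B(H) = H + H**2 (B(H) = H**2 + H = H + H**2)
sqrt(B(-137) + ((6 + 0)*0 - 75*59)) = sqrt(-137*(1 - 137) + ((6 + 0)*0 - 75*59)) = sqrt(-137*(-136) + (6*0 - 4425)) = sqrt(18632 + (0 - 4425)) = sqrt(18632 - 4425) = sqrt(14207)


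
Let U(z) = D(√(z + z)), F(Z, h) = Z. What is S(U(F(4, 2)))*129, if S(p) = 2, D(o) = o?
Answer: 258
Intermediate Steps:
U(z) = √2*√z (U(z) = √(z + z) = √(2*z) = √2*√z)
S(U(F(4, 2)))*129 = 2*129 = 258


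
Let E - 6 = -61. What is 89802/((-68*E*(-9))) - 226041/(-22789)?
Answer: 309002349/42615430 ≈ 7.2509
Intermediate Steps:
E = -55 (E = 6 - 61 = -55)
89802/((-68*E*(-9))) - 226041/(-22789) = 89802/((-68*(-55)*(-9))) - 226041/(-22789) = 89802/((3740*(-9))) - 226041*(-1/22789) = 89802/(-33660) + 226041/22789 = 89802*(-1/33660) + 226041/22789 = -4989/1870 + 226041/22789 = 309002349/42615430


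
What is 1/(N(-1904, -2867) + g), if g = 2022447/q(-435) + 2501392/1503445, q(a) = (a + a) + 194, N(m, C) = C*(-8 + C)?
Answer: 1016328820/8374178393063577 ≈ 1.2136e-7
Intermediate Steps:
q(a) = 194 + 2*a (q(a) = 2*a + 194 = 194 + 2*a)
g = -3038946888923/1016328820 (g = 2022447/(194 + 2*(-435)) + 2501392/1503445 = 2022447/(194 - 870) + 2501392*(1/1503445) = 2022447/(-676) + 2501392/1503445 = 2022447*(-1/676) + 2501392/1503445 = -2022447/676 + 2501392/1503445 = -3038946888923/1016328820 ≈ -2990.1)
1/(N(-1904, -2867) + g) = 1/(-2867*(-8 - 2867) - 3038946888923/1016328820) = 1/(-2867*(-2875) - 3038946888923/1016328820) = 1/(8242625 - 3038946888923/1016328820) = 1/(8374178393063577/1016328820) = 1016328820/8374178393063577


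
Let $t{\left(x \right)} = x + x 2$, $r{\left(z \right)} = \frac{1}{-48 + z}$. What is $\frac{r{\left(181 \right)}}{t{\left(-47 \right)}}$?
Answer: $- \frac{1}{18753} \approx -5.3325 \cdot 10^{-5}$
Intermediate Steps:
$t{\left(x \right)} = 3 x$ ($t{\left(x \right)} = x + 2 x = 3 x$)
$\frac{r{\left(181 \right)}}{t{\left(-47 \right)}} = \frac{1}{\left(-48 + 181\right) 3 \left(-47\right)} = \frac{1}{133 \left(-141\right)} = \frac{1}{133} \left(- \frac{1}{141}\right) = - \frac{1}{18753}$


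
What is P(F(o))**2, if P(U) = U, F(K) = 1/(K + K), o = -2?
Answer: 1/16 ≈ 0.062500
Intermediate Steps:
F(K) = 1/(2*K)
P(F(o))**2 = ((1/2)/(-2))**2 = ((1/2)*(-1/2))**2 = (-1/4)**2 = 1/16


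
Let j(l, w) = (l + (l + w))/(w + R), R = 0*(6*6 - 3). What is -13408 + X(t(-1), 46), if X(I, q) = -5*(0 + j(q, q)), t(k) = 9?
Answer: -13423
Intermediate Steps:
R = 0 (R = 0*(36 - 3) = 0*33 = 0)
j(l, w) = (w + 2*l)/w (j(l, w) = (l + (l + w))/(w + 0) = (w + 2*l)/w)
X(I, q) = -15 (X(I, q) = -5*(0 + (q + 2*q)/q) = -5*(0 + (3*q)/q) = -5*(0 + 3) = -5*3 = -15)
-13408 + X(t(-1), 46) = -13408 - 15 = -13423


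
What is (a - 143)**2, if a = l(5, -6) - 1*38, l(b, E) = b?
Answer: 30976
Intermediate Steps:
a = -33 (a = 5 - 1*38 = 5 - 38 = -33)
(a - 143)**2 = (-33 - 143)**2 = (-176)**2 = 30976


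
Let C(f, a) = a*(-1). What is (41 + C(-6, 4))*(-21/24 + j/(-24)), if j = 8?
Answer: -1073/24 ≈ -44.708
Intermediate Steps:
C(f, a) = -a
(41 + C(-6, 4))*(-21/24 + j/(-24)) = (41 - 1*4)*(-21/24 + 8/(-24)) = (41 - 4)*(-21*1/24 + 8*(-1/24)) = 37*(-7/8 - 1/3) = 37*(-29/24) = -1073/24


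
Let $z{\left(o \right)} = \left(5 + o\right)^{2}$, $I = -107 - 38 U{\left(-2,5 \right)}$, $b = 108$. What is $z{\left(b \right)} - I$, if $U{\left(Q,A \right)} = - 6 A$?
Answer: $11736$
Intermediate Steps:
$I = 1033$ ($I = -107 - 38 \left(\left(-6\right) 5\right) = -107 - -1140 = -107 + 1140 = 1033$)
$z{\left(b \right)} - I = \left(5 + 108\right)^{2} - 1033 = 113^{2} - 1033 = 12769 - 1033 = 11736$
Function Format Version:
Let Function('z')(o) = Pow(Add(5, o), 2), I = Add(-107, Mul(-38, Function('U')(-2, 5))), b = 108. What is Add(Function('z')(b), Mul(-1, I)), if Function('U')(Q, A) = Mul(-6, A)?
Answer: 11736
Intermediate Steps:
I = 1033 (I = Add(-107, Mul(-38, Mul(-6, 5))) = Add(-107, Mul(-38, -30)) = Add(-107, 1140) = 1033)
Add(Function('z')(b), Mul(-1, I)) = Add(Pow(Add(5, 108), 2), Mul(-1, 1033)) = Add(Pow(113, 2), -1033) = Add(12769, -1033) = 11736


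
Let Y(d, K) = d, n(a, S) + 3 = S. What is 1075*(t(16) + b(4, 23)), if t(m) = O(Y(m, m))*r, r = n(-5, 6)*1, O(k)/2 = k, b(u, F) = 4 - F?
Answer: 82775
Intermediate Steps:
n(a, S) = -3 + S
O(k) = 2*k
r = 3 (r = (-3 + 6)*1 = 3*1 = 3)
t(m) = 6*m (t(m) = (2*m)*3 = 6*m)
1075*(t(16) + b(4, 23)) = 1075*(6*16 + (4 - 1*23)) = 1075*(96 + (4 - 23)) = 1075*(96 - 19) = 1075*77 = 82775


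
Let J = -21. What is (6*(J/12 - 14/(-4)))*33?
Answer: 693/2 ≈ 346.50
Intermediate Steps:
(6*(J/12 - 14/(-4)))*33 = (6*(-21/12 - 14/(-4)))*33 = (6*(-21*1/12 - 14*(-1/4)))*33 = (6*(-7/4 + 7/2))*33 = (6*(7/4))*33 = (21/2)*33 = 693/2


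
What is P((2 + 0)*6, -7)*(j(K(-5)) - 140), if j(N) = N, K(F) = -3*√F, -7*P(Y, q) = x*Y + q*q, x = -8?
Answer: -940 - 141*I*√5/7 ≈ -940.0 - 45.041*I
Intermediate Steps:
P(Y, q) = -q²/7 + 8*Y/7 (P(Y, q) = -(-8*Y + q*q)/7 = -(-8*Y + q²)/7 = -(q² - 8*Y)/7 = -q²/7 + 8*Y/7)
P((2 + 0)*6, -7)*(j(K(-5)) - 140) = (-⅐*(-7)² + 8*((2 + 0)*6)/7)*(-3*I*√5 - 140) = (-⅐*49 + 8*(2*6)/7)*(-3*I*√5 - 140) = (-7 + (8/7)*12)*(-3*I*√5 - 140) = (-7 + 96/7)*(-140 - 3*I*√5) = 47*(-140 - 3*I*√5)/7 = -940 - 141*I*√5/7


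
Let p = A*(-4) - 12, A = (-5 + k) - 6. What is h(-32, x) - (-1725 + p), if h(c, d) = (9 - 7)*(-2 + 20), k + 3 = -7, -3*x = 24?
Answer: 1689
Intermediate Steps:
x = -8 (x = -⅓*24 = -8)
k = -10 (k = -3 - 7 = -10)
A = -21 (A = (-5 - 10) - 6 = -15 - 6 = -21)
h(c, d) = 36 (h(c, d) = 2*18 = 36)
p = 72 (p = -21*(-4) - 12 = 84 - 12 = 72)
h(-32, x) - (-1725 + p) = 36 - (-1725 + 72) = 36 - 1*(-1653) = 36 + 1653 = 1689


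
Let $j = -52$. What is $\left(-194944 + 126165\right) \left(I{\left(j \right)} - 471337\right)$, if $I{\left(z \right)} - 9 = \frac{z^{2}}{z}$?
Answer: $32421045020$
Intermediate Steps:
$I{\left(z \right)} = 9 + z$ ($I{\left(z \right)} = 9 + \frac{z^{2}}{z} = 9 + z$)
$\left(-194944 + 126165\right) \left(I{\left(j \right)} - 471337\right) = \left(-194944 + 126165\right) \left(\left(9 - 52\right) - 471337\right) = - 68779 \left(-43 - 471337\right) = \left(-68779\right) \left(-471380\right) = 32421045020$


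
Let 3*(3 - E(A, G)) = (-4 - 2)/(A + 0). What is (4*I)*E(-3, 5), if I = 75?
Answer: 700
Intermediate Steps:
E(A, G) = 3 + 2/A (E(A, G) = 3 - (-4 - 2)/(3*(A + 0)) = 3 - (-2)/A = 3 + 2/A)
(4*I)*E(-3, 5) = (4*75)*(3 + 2/(-3)) = 300*(3 + 2*(-1/3)) = 300*(3 - 2/3) = 300*(7/3) = 700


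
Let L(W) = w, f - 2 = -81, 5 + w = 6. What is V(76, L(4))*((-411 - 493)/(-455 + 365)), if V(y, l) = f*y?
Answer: -2713808/45 ≈ -60307.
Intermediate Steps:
w = 1 (w = -5 + 6 = 1)
f = -79 (f = 2 - 81 = -79)
L(W) = 1
V(y, l) = -79*y
V(76, L(4))*((-411 - 493)/(-455 + 365)) = (-79*76)*((-411 - 493)/(-455 + 365)) = -(-5427616)/(-90) = -(-5427616)*(-1)/90 = -6004*452/45 = -2713808/45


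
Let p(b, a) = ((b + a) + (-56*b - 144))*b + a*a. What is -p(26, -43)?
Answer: 40193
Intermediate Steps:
p(b, a) = a**2 + b*(-144 + a - 55*b) (p(b, a) = ((a + b) + (-144 - 56*b))*b + a**2 = (-144 + a - 55*b)*b + a**2 = b*(-144 + a - 55*b) + a**2 = a**2 + b*(-144 + a - 55*b))
-p(26, -43) = -((-43)**2 - 144*26 - 55*26**2 - 43*26) = -(1849 - 3744 - 55*676 - 1118) = -(1849 - 3744 - 37180 - 1118) = -1*(-40193) = 40193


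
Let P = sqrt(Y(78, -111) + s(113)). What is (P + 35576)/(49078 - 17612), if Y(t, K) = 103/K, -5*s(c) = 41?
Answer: 17788/15733 + I*sqrt(2811630)/17463630 ≈ 1.1306 + 9.6016e-5*I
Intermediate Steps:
s(c) = -41/5 (s(c) = -1/5*41 = -41/5)
P = I*sqrt(2811630)/555 (P = sqrt(103/(-111) - 41/5) = sqrt(103*(-1/111) - 41/5) = sqrt(-103/111 - 41/5) = sqrt(-5066/555) = I*sqrt(2811630)/555 ≈ 3.0212*I)
(P + 35576)/(49078 - 17612) = (I*sqrt(2811630)/555 + 35576)/(49078 - 17612) = (35576 + I*sqrt(2811630)/555)/31466 = (35576 + I*sqrt(2811630)/555)*(1/31466) = 17788/15733 + I*sqrt(2811630)/17463630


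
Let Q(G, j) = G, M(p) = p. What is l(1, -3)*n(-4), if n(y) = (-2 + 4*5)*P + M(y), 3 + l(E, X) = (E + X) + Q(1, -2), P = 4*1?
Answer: -272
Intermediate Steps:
P = 4
l(E, X) = -2 + E + X (l(E, X) = -3 + ((E + X) + 1) = -3 + (1 + E + X) = -2 + E + X)
n(y) = 72 + y (n(y) = (-2 + 4*5)*4 + y = (-2 + 20)*4 + y = 18*4 + y = 72 + y)
l(1, -3)*n(-4) = (-2 + 1 - 3)*(72 - 4) = -4*68 = -272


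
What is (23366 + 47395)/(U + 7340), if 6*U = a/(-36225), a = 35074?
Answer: 7689951675/797656963 ≈ 9.6407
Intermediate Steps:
U = -17537/108675 (U = (35074/(-36225))/6 = (35074*(-1/36225))/6 = (⅙)*(-35074/36225) = -17537/108675 ≈ -0.16137)
(23366 + 47395)/(U + 7340) = (23366 + 47395)/(-17537/108675 + 7340) = 70761/(797656963/108675) = 70761*(108675/797656963) = 7689951675/797656963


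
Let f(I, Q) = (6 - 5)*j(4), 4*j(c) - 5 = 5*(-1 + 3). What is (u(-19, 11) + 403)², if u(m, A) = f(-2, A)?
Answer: 2647129/16 ≈ 1.6545e+5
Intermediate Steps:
j(c) = 15/4 (j(c) = 5/4 + (5*(-1 + 3))/4 = 5/4 + (5*2)/4 = 5/4 + (¼)*10 = 5/4 + 5/2 = 15/4)
f(I, Q) = 15/4 (f(I, Q) = (6 - 5)*(15/4) = 1*(15/4) = 15/4)
u(m, A) = 15/4
(u(-19, 11) + 403)² = (15/4 + 403)² = (1627/4)² = 2647129/16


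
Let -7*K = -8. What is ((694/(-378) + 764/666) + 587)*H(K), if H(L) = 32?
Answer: 131202368/6993 ≈ 18762.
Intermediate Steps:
K = 8/7 (K = -⅐*(-8) = 8/7 ≈ 1.1429)
((694/(-378) + 764/666) + 587)*H(K) = ((694/(-378) + 764/666) + 587)*32 = ((694*(-1/378) + 764*(1/666)) + 587)*32 = ((-347/189 + 382/333) + 587)*32 = (-4817/6993 + 587)*32 = (4100074/6993)*32 = 131202368/6993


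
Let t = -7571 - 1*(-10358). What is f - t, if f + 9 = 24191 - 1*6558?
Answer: 14837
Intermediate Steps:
f = 17624 (f = -9 + (24191 - 1*6558) = -9 + (24191 - 6558) = -9 + 17633 = 17624)
t = 2787 (t = -7571 + 10358 = 2787)
f - t = 17624 - 1*2787 = 17624 - 2787 = 14837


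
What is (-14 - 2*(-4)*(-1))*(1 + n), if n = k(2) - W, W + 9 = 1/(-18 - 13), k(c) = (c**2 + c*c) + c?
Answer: -13662/31 ≈ -440.71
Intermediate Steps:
k(c) = c + 2*c**2 (k(c) = (c**2 + c**2) + c = 2*c**2 + c = c + 2*c**2)
W = -280/31 (W = -9 + 1/(-18 - 13) = -9 + 1/(-31) = -9 - 1/31 = -280/31 ≈ -9.0323)
n = 590/31 (n = 2*(1 + 2*2) - 1*(-280/31) = 2*(1 + 4) + 280/31 = 2*5 + 280/31 = 10 + 280/31 = 590/31 ≈ 19.032)
(-14 - 2*(-4)*(-1))*(1 + n) = (-14 - 2*(-4)*(-1))*(1 + 590/31) = (-14 + 8*(-1))*(621/31) = (-14 - 8)*(621/31) = -22*621/31 = -13662/31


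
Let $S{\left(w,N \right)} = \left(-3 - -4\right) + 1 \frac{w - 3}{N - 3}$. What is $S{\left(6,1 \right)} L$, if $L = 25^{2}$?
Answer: $- \frac{625}{2} \approx -312.5$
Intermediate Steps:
$S{\left(w,N \right)} = 1 + \frac{-3 + w}{-3 + N}$ ($S{\left(w,N \right)} = \left(-3 + 4\right) + 1 \frac{-3 + w}{-3 + N} = 1 + 1 \frac{-3 + w}{-3 + N} = 1 + \frac{-3 + w}{-3 + N}$)
$L = 625$
$S{\left(6,1 \right)} L = \frac{-6 + 1 + 6}{-3 + 1} \cdot 625 = \frac{1}{-2} \cdot 1 \cdot 625 = \left(- \frac{1}{2}\right) 1 \cdot 625 = \left(- \frac{1}{2}\right) 625 = - \frac{625}{2}$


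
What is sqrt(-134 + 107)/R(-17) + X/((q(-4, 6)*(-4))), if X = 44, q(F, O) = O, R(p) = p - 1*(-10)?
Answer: -11/6 - 3*I*sqrt(3)/7 ≈ -1.8333 - 0.74231*I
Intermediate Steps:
R(p) = 10 + p (R(p) = p + 10 = 10 + p)
sqrt(-134 + 107)/R(-17) + X/((q(-4, 6)*(-4))) = sqrt(-134 + 107)/(10 - 17) + 44/((6*(-4))) = sqrt(-27)/(-7) + 44/(-24) = (3*I*sqrt(3))*(-1/7) + 44*(-1/24) = -3*I*sqrt(3)/7 - 11/6 = -11/6 - 3*I*sqrt(3)/7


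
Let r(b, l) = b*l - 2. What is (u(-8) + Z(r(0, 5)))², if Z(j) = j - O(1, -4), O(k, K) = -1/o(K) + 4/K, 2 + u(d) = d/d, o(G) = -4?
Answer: 81/16 ≈ 5.0625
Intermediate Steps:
u(d) = -1 (u(d) = -2 + d/d = -2 + 1 = -1)
O(k, K) = ¼ + 4/K (O(k, K) = -1/(-4) + 4/K = -1*(-¼) + 4/K = ¼ + 4/K)
r(b, l) = -2 + b*l
Z(j) = ¾ + j (Z(j) = j - (16 - 4)/(4*(-4)) = j - (-1)*12/(4*4) = j - 1*(-¾) = j + ¾ = ¾ + j)
(u(-8) + Z(r(0, 5)))² = (-1 + (¾ + (-2 + 0*5)))² = (-1 + (¾ + (-2 + 0)))² = (-1 + (¾ - 2))² = (-1 - 5/4)² = (-9/4)² = 81/16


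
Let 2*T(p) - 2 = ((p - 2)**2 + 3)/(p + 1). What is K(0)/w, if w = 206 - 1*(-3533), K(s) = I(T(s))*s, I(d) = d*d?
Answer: 0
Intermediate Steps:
T(p) = 1 + (3 + (-2 + p)**2)/(2*(1 + p)) (T(p) = 1 + (((p - 2)**2 + 3)/(p + 1))/2 = 1 + (((-2 + p)**2 + 3)/(1 + p))/2 = 1 + ((3 + (-2 + p)**2)/(1 + p))/2 = 1 + (3 + (-2 + p)**2)/(2*(1 + p)))
I(d) = d**2
K(s) = s*(9 + s**2 - 2*s)**2/(4*(1 + s)**2) (K(s) = ((9 + s**2 - 2*s)/(2*(1 + s)))**2*s = ((9 + s**2 - 2*s)**2/(4*(1 + s)**2))*s = s*(9 + s**2 - 2*s)**2/(4*(1 + s)**2))
w = 3739 (w = 206 + 3533 = 3739)
K(0)/w = ((1/4)*0*(9 + 0**2 - 2*0)**2/(1 + 0)**2)/3739 = ((1/4)*0*(9 + 0 + 0)**2/1**2)*(1/3739) = ((1/4)*0*1*9**2)*(1/3739) = ((1/4)*0*1*81)*(1/3739) = 0*(1/3739) = 0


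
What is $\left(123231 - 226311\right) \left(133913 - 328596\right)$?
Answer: $20067923640$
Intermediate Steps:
$\left(123231 - 226311\right) \left(133913 - 328596\right) = \left(-103080\right) \left(-194683\right) = 20067923640$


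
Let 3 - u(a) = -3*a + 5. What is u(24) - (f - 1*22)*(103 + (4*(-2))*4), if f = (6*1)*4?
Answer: -72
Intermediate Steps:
f = 24 (f = 6*4 = 24)
u(a) = -2 + 3*a (u(a) = 3 - (-3*a + 5) = 3 - (5 - 3*a) = 3 + (-5 + 3*a) = -2 + 3*a)
u(24) - (f - 1*22)*(103 + (4*(-2))*4) = (-2 + 3*24) - (24 - 1*22)*(103 + (4*(-2))*4) = (-2 + 72) - (24 - 22)*(103 - 8*4) = 70 - 2*(103 - 32) = 70 - 2*71 = 70 - 1*142 = 70 - 142 = -72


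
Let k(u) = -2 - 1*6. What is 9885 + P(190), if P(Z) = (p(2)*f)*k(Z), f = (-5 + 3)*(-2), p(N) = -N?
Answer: 9949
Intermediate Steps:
f = 4 (f = -2*(-2) = 4)
k(u) = -8 (k(u) = -2 - 6 = -8)
P(Z) = 64 (P(Z) = (-1*2*4)*(-8) = -2*4*(-8) = -8*(-8) = 64)
9885 + P(190) = 9885 + 64 = 9949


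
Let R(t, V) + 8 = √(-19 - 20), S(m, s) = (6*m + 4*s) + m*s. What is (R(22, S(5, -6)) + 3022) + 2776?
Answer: 5790 + I*√39 ≈ 5790.0 + 6.245*I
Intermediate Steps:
S(m, s) = 4*s + 6*m + m*s (S(m, s) = (4*s + 6*m) + m*s = 4*s + 6*m + m*s)
R(t, V) = -8 + I*√39 (R(t, V) = -8 + √(-19 - 20) = -8 + √(-39) = -8 + I*√39)
(R(22, S(5, -6)) + 3022) + 2776 = ((-8 + I*√39) + 3022) + 2776 = (3014 + I*√39) + 2776 = 5790 + I*√39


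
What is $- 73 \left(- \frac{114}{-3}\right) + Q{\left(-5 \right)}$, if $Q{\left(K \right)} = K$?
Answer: $-2779$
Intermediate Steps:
$- 73 \left(- \frac{114}{-3}\right) + Q{\left(-5 \right)} = - 73 \left(- \frac{114}{-3}\right) - 5 = - 73 \left(\left(-114\right) \left(- \frac{1}{3}\right)\right) - 5 = \left(-73\right) 38 - 5 = -2774 - 5 = -2779$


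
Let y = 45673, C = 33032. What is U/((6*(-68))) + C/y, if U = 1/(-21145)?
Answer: 284972394793/394028278680 ≈ 0.72323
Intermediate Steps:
U = -1/21145 ≈ -4.7293e-5
U/((6*(-68))) + C/y = -1/(21145*(6*(-68))) + 33032/45673 = -1/21145/(-408) + 33032*(1/45673) = -1/21145*(-1/408) + 33032/45673 = 1/8627160 + 33032/45673 = 284972394793/394028278680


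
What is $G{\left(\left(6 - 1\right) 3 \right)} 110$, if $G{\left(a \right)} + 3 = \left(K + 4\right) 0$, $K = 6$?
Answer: $-330$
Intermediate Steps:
$G{\left(a \right)} = -3$ ($G{\left(a \right)} = -3 + \left(6 + 4\right) 0 = -3 + 10 \cdot 0 = -3 + 0 = -3$)
$G{\left(\left(6 - 1\right) 3 \right)} 110 = \left(-3\right) 110 = -330$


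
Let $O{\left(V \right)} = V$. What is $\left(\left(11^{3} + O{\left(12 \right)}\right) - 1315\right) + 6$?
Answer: $34$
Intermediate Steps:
$\left(\left(11^{3} + O{\left(12 \right)}\right) - 1315\right) + 6 = \left(\left(11^{3} + 12\right) - 1315\right) + 6 = \left(\left(1331 + 12\right) - 1315\right) + 6 = \left(1343 - 1315\right) + 6 = 28 + 6 = 34$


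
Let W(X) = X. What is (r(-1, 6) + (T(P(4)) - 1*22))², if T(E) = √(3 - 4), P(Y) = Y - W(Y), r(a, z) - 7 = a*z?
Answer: (21 - I)² ≈ 440.0 - 42.0*I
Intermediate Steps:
r(a, z) = 7 + a*z
P(Y) = 0 (P(Y) = Y - Y = 0)
T(E) = I (T(E) = √(-1) = I)
(r(-1, 6) + (T(P(4)) - 1*22))² = ((7 - 1*6) + (I - 1*22))² = ((7 - 6) + (I - 22))² = (1 + (-22 + I))² = (-21 + I)²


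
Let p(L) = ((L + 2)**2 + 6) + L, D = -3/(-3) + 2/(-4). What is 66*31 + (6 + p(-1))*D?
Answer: 2052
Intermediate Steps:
D = 1/2 (D = -3*(-1/3) + 2*(-1/4) = 1 - 1/2 = 1/2 ≈ 0.50000)
p(L) = 6 + L + (2 + L)**2 (p(L) = ((2 + L)**2 + 6) + L = (6 + (2 + L)**2) + L = 6 + L + (2 + L)**2)
66*31 + (6 + p(-1))*D = 66*31 + (6 + (6 - 1 + (2 - 1)**2))*(1/2) = 2046 + (6 + (6 - 1 + 1**2))*(1/2) = 2046 + (6 + (6 - 1 + 1))*(1/2) = 2046 + (6 + 6)*(1/2) = 2046 + 12*(1/2) = 2046 + 6 = 2052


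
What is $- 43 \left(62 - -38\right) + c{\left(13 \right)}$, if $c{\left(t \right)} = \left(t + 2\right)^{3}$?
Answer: $-925$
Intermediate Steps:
$c{\left(t \right)} = \left(2 + t\right)^{3}$
$- 43 \left(62 - -38\right) + c{\left(13 \right)} = - 43 \left(62 - -38\right) + \left(2 + 13\right)^{3} = - 43 \left(62 + 38\right) + 15^{3} = \left(-43\right) 100 + 3375 = -4300 + 3375 = -925$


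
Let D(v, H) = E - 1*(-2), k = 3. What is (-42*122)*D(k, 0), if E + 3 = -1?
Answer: 10248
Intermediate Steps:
E = -4 (E = -3 - 1 = -4)
D(v, H) = -2 (D(v, H) = -4 - 1*(-2) = -4 + 2 = -2)
(-42*122)*D(k, 0) = -42*122*(-2) = -5124*(-2) = 10248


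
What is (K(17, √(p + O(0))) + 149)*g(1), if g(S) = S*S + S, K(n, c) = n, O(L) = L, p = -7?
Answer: 332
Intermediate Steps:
g(S) = S + S² (g(S) = S² + S = S + S²)
(K(17, √(p + O(0))) + 149)*g(1) = (17 + 149)*(1*(1 + 1)) = 166*(1*2) = 166*2 = 332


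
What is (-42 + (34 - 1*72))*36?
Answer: -2880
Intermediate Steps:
(-42 + (34 - 1*72))*36 = (-42 + (34 - 72))*36 = (-42 - 38)*36 = -80*36 = -2880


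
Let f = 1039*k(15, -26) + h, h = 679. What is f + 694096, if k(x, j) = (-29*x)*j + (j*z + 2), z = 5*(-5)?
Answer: 13123293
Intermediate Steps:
z = -25
k(x, j) = 2 - 25*j - 29*j*x (k(x, j) = (-29*x)*j + (j*(-25) + 2) = -29*j*x + (-25*j + 2) = -29*j*x + (2 - 25*j) = 2 - 25*j - 29*j*x)
f = 12429197 (f = 1039*(2 - 25*(-26) - 29*(-26)*15) + 679 = 1039*(2 + 650 + 11310) + 679 = 1039*11962 + 679 = 12428518 + 679 = 12429197)
f + 694096 = 12429197 + 694096 = 13123293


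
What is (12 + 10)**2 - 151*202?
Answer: -30018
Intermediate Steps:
(12 + 10)**2 - 151*202 = 22**2 - 30502 = 484 - 30502 = -30018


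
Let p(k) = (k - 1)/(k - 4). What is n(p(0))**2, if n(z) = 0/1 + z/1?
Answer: 1/16 ≈ 0.062500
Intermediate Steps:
p(k) = (-1 + k)/(-4 + k)
n(z) = z (n(z) = 0*1 + z*1 = 0 + z = z)
n(p(0))**2 = ((-1 + 0)/(-4 + 0))**2 = (-1/(-4))**2 = (-1/4*(-1))**2 = (1/4)**2 = 1/16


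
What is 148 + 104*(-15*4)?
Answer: -6092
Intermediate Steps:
148 + 104*(-15*4) = 148 + 104*(-60) = 148 - 6240 = -6092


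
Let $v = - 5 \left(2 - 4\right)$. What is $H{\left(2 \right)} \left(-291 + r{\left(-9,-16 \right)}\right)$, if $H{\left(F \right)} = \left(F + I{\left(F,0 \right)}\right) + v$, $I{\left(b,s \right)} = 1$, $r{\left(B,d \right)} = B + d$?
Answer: $-4108$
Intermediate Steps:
$v = 10$ ($v = \left(-5\right) \left(-2\right) = 10$)
$H{\left(F \right)} = 11 + F$ ($H{\left(F \right)} = \left(F + 1\right) + 10 = \left(1 + F\right) + 10 = 11 + F$)
$H{\left(2 \right)} \left(-291 + r{\left(-9,-16 \right)}\right) = \left(11 + 2\right) \left(-291 - 25\right) = 13 \left(-291 - 25\right) = 13 \left(-316\right) = -4108$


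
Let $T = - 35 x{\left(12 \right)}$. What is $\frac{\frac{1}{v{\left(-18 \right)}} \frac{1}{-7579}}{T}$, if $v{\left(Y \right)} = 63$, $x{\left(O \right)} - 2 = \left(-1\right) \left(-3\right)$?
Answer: $\frac{1}{83558475} \approx 1.1968 \cdot 10^{-8}$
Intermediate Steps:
$x{\left(O \right)} = 5$ ($x{\left(O \right)} = 2 - -3 = 2 + 3 = 5$)
$T = -175$ ($T = \left(-35\right) 5 = -175$)
$\frac{\frac{1}{v{\left(-18 \right)}} \frac{1}{-7579}}{T} = \frac{\frac{1}{63} \frac{1}{-7579}}{-175} = \frac{1}{63} \left(- \frac{1}{7579}\right) \left(- \frac{1}{175}\right) = \left(- \frac{1}{477477}\right) \left(- \frac{1}{175}\right) = \frac{1}{83558475}$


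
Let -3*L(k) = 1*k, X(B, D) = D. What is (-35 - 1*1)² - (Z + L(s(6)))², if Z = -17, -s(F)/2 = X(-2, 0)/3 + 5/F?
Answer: 83072/81 ≈ 1025.6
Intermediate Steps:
s(F) = -10/F (s(F) = -2*(0/3 + 5/F) = -2*(0*(⅓) + 5/F) = -2*(0 + 5/F) = -10/F)
L(k) = -k/3
(-35 - 1*1)² - (Z + L(s(6)))² = (-35 - 1*1)² - (-17 - (-10)/(3*6))² = (-35 - 1)² - (-17 - (-10)/(3*6))² = (-36)² - (-17 - ⅓*(-5/3))² = 1296 - (-17 + 5/9)² = 1296 - (-148/9)² = 1296 - 1*21904/81 = 1296 - 21904/81 = 83072/81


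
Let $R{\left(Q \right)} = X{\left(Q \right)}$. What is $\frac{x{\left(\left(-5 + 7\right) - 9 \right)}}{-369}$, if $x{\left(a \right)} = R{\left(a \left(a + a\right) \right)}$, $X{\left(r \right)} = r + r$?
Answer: $- \frac{196}{369} \approx -0.53117$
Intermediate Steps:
$X{\left(r \right)} = 2 r$
$R{\left(Q \right)} = 2 Q$
$x{\left(a \right)} = 4 a^{2}$ ($x{\left(a \right)} = 2 a \left(a + a\right) = 2 a 2 a = 2 \cdot 2 a^{2} = 4 a^{2}$)
$\frac{x{\left(\left(-5 + 7\right) - 9 \right)}}{-369} = \frac{4 \left(\left(-5 + 7\right) - 9\right)^{2}}{-369} = 4 \left(2 - 9\right)^{2} \left(- \frac{1}{369}\right) = 4 \left(-7\right)^{2} \left(- \frac{1}{369}\right) = 4 \cdot 49 \left(- \frac{1}{369}\right) = 196 \left(- \frac{1}{369}\right) = - \frac{196}{369}$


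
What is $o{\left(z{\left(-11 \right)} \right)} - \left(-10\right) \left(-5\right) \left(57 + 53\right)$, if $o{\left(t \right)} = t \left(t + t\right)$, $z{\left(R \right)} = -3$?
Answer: $-5482$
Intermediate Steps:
$o{\left(t \right)} = 2 t^{2}$ ($o{\left(t \right)} = t 2 t = 2 t^{2}$)
$o{\left(z{\left(-11 \right)} \right)} - \left(-10\right) \left(-5\right) \left(57 + 53\right) = 2 \left(-3\right)^{2} - \left(-10\right) \left(-5\right) \left(57 + 53\right) = 2 \cdot 9 - 50 \cdot 110 = 18 - 5500 = -5482$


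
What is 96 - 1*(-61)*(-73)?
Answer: -4357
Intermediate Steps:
96 - 1*(-61)*(-73) = 96 + 61*(-73) = 96 - 4453 = -4357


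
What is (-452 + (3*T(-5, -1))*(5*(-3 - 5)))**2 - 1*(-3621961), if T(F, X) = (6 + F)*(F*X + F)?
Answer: 3826265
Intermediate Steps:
T(F, X) = (6 + F)*(F + F*X)
(-452 + (3*T(-5, -1))*(5*(-3 - 5)))**2 - 1*(-3621961) = (-452 + (3*(-5*(6 - 5 + 6*(-1) - 5*(-1))))*(5*(-3 - 5)))**2 - 1*(-3621961) = (-452 + (3*(-5*(6 - 5 - 6 + 5)))*(5*(-8)))**2 + 3621961 = (-452 + (3*(-5*0))*(-40))**2 + 3621961 = (-452 + (3*0)*(-40))**2 + 3621961 = (-452 + 0*(-40))**2 + 3621961 = (-452 + 0)**2 + 3621961 = (-452)**2 + 3621961 = 204304 + 3621961 = 3826265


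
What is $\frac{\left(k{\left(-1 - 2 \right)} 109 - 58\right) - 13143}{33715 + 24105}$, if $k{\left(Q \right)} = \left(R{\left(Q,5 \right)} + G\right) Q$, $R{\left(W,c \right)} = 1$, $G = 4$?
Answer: $- \frac{3709}{14455} \approx -0.25659$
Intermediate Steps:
$k{\left(Q \right)} = 5 Q$ ($k{\left(Q \right)} = \left(1 + 4\right) Q = 5 Q$)
$\frac{\left(k{\left(-1 - 2 \right)} 109 - 58\right) - 13143}{33715 + 24105} = \frac{\left(5 \left(-1 - 2\right) 109 - 58\right) - 13143}{33715 + 24105} = \frac{\left(5 \left(-3\right) 109 - 58\right) - 13143}{57820} = \left(\left(\left(-15\right) 109 - 58\right) - 13143\right) \frac{1}{57820} = \left(\left(-1635 - 58\right) - 13143\right) \frac{1}{57820} = \left(-1693 - 13143\right) \frac{1}{57820} = \left(-14836\right) \frac{1}{57820} = - \frac{3709}{14455}$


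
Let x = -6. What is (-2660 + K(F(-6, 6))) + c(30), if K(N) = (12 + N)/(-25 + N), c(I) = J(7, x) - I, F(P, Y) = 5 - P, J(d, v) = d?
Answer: -37585/14 ≈ -2684.6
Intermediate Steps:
c(I) = 7 - I
K(N) = (12 + N)/(-25 + N)
(-2660 + K(F(-6, 6))) + c(30) = (-2660 + (12 + (5 - 1*(-6)))/(-25 + (5 - 1*(-6)))) + (7 - 1*30) = (-2660 + (12 + (5 + 6))/(-25 + (5 + 6))) + (7 - 30) = (-2660 + (12 + 11)/(-25 + 11)) - 23 = (-2660 + 23/(-14)) - 23 = (-2660 - 1/14*23) - 23 = (-2660 - 23/14) - 23 = -37263/14 - 23 = -37585/14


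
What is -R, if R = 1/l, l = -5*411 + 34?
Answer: 1/2021 ≈ 0.00049480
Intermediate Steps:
l = -2021 (l = -2055 + 34 = -2021)
R = -1/2021 (R = 1/(-2021) = -1/2021 ≈ -0.00049480)
-R = -1*(-1/2021) = 1/2021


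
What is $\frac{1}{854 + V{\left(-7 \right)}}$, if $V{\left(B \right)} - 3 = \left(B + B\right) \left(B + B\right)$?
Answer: $\frac{1}{1053} \approx 0.00094967$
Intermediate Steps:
$V{\left(B \right)} = 3 + 4 B^{2}$ ($V{\left(B \right)} = 3 + \left(B + B\right) \left(B + B\right) = 3 + 2 B 2 B = 3 + 4 B^{2}$)
$\frac{1}{854 + V{\left(-7 \right)}} = \frac{1}{854 + \left(3 + 4 \left(-7\right)^{2}\right)} = \frac{1}{854 + \left(3 + 4 \cdot 49\right)} = \frac{1}{854 + \left(3 + 196\right)} = \frac{1}{854 + 199} = \frac{1}{1053}$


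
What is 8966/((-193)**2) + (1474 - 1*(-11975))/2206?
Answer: 520740797/82171294 ≈ 6.3373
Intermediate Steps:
8966/((-193)**2) + (1474 - 1*(-11975))/2206 = 8966/37249 + (1474 + 11975)*(1/2206) = 8966*(1/37249) + 13449*(1/2206) = 8966/37249 + 13449/2206 = 520740797/82171294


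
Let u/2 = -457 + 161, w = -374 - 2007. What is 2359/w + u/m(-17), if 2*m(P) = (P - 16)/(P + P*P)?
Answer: 766718441/78573 ≈ 9758.0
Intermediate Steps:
w = -2381
m(P) = (-16 + P)/(2*(P + P²)) (m(P) = ((P - 16)/(P + P*P))/2 = ((-16 + P)/(P + P²))/2 = (-16 + P)/(2*(P + P²)))
u = -592 (u = 2*(-457 + 161) = 2*(-296) = -592)
2359/w + u/m(-17) = 2359/(-2381) - 592*(-34*(1 - 17)/(-16 - 17)) = 2359*(-1/2381) - 592/((½)*(-1/17)*(-33)/(-16)) = -2359/2381 - 592/((½)*(-1/17)*(-1/16)*(-33)) = -2359/2381 - 592/(-33/544) = -2359/2381 - 592*(-544/33) = -2359/2381 + 322048/33 = 766718441/78573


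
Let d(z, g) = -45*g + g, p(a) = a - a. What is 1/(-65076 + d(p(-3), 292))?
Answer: -1/77924 ≈ -1.2833e-5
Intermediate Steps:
p(a) = 0
d(z, g) = -44*g
1/(-65076 + d(p(-3), 292)) = 1/(-65076 - 44*292) = 1/(-65076 - 12848) = 1/(-77924) = -1/77924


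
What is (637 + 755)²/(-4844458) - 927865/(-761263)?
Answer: 1509965556269/1843953315227 ≈ 0.81887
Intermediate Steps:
(637 + 755)²/(-4844458) - 927865/(-761263) = 1392²*(-1/4844458) - 927865*(-1/761263) = 1937664*(-1/4844458) + 927865/761263 = -968832/2422229 + 927865/761263 = 1509965556269/1843953315227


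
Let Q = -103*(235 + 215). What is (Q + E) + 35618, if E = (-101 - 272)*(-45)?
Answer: 6053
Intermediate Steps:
E = 16785 (E = -373*(-45) = 16785)
Q = -46350 (Q = -103*450 = -46350)
(Q + E) + 35618 = (-46350 + 16785) + 35618 = -29565 + 35618 = 6053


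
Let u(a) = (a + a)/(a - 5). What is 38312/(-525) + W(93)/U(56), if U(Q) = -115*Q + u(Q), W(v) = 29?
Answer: -256728139/3517800 ≈ -72.980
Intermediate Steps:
u(a) = 2*a/(-5 + a) (u(a) = (2*a)/(-5 + a) = 2*a/(-5 + a))
U(Q) = -115*Q + 2*Q/(-5 + Q)
38312/(-525) + W(93)/U(56) = 38312/(-525) + 29/((56*(577 - 115*56)/(-5 + 56))) = 38312*(-1/525) + 29/((56*(577 - 6440)/51)) = -38312/525 + 29/((56*(1/51)*(-5863))) = -38312/525 + 29/(-328328/51) = -38312/525 + 29*(-51/328328) = -38312/525 - 1479/328328 = -256728139/3517800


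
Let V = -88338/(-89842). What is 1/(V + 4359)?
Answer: 44921/195854808 ≈ 0.00022936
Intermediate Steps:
V = 44169/44921 (V = -88338*(-1/89842) = 44169/44921 ≈ 0.98326)
1/(V + 4359) = 1/(44169/44921 + 4359) = 1/(195854808/44921) = 44921/195854808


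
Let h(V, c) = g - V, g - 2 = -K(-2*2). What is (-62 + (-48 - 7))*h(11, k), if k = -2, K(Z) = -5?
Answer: 468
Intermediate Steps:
g = 7 (g = 2 - 1*(-5) = 2 + 5 = 7)
h(V, c) = 7 - V
(-62 + (-48 - 7))*h(11, k) = (-62 + (-48 - 7))*(7 - 1*11) = (-62 - 55)*(7 - 11) = -117*(-4) = 468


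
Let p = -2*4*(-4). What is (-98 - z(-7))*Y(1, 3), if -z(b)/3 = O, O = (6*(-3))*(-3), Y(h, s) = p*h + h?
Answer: 2112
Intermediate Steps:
p = 32 (p = -8*(-4) = 32)
Y(h, s) = 33*h (Y(h, s) = 32*h + h = 33*h)
O = 54 (O = -18*(-3) = 54)
z(b) = -162 (z(b) = -3*54 = -162)
(-98 - z(-7))*Y(1, 3) = (-98 - 1*(-162))*(33*1) = (-98 + 162)*33 = 64*33 = 2112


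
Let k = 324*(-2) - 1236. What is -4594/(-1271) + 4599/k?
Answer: 936589/798188 ≈ 1.1734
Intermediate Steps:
k = -1884 (k = -648 - 1236 = -1884)
-4594/(-1271) + 4599/k = -4594/(-1271) + 4599/(-1884) = -4594*(-1/1271) + 4599*(-1/1884) = 4594/1271 - 1533/628 = 936589/798188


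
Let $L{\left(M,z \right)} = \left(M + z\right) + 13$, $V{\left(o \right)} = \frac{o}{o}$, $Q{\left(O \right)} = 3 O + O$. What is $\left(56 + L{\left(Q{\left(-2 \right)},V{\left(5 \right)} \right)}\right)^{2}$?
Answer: $3844$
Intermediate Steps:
$Q{\left(O \right)} = 4 O$
$V{\left(o \right)} = 1$
$L{\left(M,z \right)} = 13 + M + z$
$\left(56 + L{\left(Q{\left(-2 \right)},V{\left(5 \right)} \right)}\right)^{2} = \left(56 + \left(13 + 4 \left(-2\right) + 1\right)\right)^{2} = \left(56 + \left(13 - 8 + 1\right)\right)^{2} = \left(56 + 6\right)^{2} = 62^{2} = 3844$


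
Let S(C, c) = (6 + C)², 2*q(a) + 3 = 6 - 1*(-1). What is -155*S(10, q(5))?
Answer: -39680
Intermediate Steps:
q(a) = 2 (q(a) = -3/2 + (6 - 1*(-1))/2 = -3/2 + (6 + 1)/2 = -3/2 + (½)*7 = -3/2 + 7/2 = 2)
-155*S(10, q(5)) = -155*(6 + 10)² = -155*16² = -155*256 = -39680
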